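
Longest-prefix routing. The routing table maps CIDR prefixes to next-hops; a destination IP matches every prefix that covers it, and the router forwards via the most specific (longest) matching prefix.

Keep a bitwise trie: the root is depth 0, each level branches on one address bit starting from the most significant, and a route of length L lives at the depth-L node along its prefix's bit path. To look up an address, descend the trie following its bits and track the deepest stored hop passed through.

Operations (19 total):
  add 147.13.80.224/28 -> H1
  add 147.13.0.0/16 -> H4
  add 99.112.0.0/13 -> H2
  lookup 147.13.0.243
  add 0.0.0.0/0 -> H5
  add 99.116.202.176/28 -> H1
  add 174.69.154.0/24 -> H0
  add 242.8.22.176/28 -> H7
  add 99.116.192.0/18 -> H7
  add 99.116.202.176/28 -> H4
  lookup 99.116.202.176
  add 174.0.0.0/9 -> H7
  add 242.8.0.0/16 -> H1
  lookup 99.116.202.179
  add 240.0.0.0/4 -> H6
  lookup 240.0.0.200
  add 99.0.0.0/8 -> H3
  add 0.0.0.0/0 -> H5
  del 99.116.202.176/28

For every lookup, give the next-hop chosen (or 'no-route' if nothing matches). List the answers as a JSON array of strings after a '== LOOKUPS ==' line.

Process each operation:
  add 147.13.80.224/28 -> H1 at depth 28
  add 147.13.0.0/16 -> H4 at depth 16
  add 99.112.0.0/13 -> H2 at depth 13
  lookup 147.13.0.243: bits 10010011000011010 walk d0:-→d1:-→d2:-→d3:-→d4:-→d5:-→d6:-→d7:-→d8:-→d9:-→d10:-→d11:-→d12:-→d13:-→d14:-→d15:-→d16:H4→d17:- -> H4
  add 0.0.0.0/0 -> H5 at depth 0
  add 99.116.202.176/28 -> H1 at depth 28
  add 174.69.154.0/24 -> H0 at depth 24
  add 242.8.22.176/28 -> H7 at depth 28
  add 99.116.192.0/18 -> H7 at depth 18
  add 99.116.202.176/28 -> H4 at depth 28
  lookup 99.116.202.176: bits 0110001101110100110010101011 walk d0:H5→d1:-→d2:-→d3:-→d4:-→d5:-→d6:-→d7:-→d8:-→d9:-→d10:-→d11:-→d12:-→d13:H2→d14:-→d15:-→d16:-→d17:-→d18:H7→d19:-→d20:-→d21:-→d22:-→d23:-→d24:-→d25:-→d26:-→d27:-→d28:H4 -> H4
  add 174.0.0.0/9 -> H7 at depth 9
  add 242.8.0.0/16 -> H1 at depth 16
  lookup 99.116.202.179: bits 0110001101110100110010101011 walk d0:H5→d1:-→d2:-→d3:-→d4:-→d5:-→d6:-→d7:-→d8:-→d9:-→d10:-→d11:-→d12:-→d13:H2→d14:-→d15:-→d16:-→d17:-→d18:H7→d19:-→d20:-→d21:-→d22:-→d23:-→d24:-→d25:-→d26:-→d27:-→d28:H4 -> H4
  add 240.0.0.0/4 -> H6 at depth 4
  lookup 240.0.0.200: bits 111100 walk d0:H5→d1:-→d2:-→d3:-→d4:H6→d5:-→d6:- -> H6
  add 99.0.0.0/8 -> H3 at depth 8
  add 0.0.0.0/0 -> H5 at depth 0
  del 99.116.202.176/28 (clear depth 28)

== LOOKUPS ==
["H4","H4","H4","H6"]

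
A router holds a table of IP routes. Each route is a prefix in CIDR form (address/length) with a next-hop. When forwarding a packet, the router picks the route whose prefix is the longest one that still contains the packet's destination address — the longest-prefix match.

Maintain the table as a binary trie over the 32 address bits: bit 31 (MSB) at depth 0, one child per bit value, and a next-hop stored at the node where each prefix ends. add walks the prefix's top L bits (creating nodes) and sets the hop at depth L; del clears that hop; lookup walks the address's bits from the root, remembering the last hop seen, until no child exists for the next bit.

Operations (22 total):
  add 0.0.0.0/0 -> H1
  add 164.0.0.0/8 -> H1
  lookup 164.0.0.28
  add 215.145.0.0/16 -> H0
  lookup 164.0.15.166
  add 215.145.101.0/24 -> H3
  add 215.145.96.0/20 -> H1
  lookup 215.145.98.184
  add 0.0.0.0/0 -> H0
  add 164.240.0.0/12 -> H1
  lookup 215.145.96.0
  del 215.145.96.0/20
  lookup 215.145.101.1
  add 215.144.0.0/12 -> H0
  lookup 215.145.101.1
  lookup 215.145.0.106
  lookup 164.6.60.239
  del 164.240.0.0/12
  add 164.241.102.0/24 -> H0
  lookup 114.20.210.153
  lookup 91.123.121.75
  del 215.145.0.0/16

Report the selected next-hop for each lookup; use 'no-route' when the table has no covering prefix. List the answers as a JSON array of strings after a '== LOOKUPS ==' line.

Trace:
  add 0.0.0.0/0 -> H1 at depth 0
  add 164.0.0.0/8 -> H1 at depth 8
  Q 164.0.0.28: descend 10100100 ; hops seen [H1,H1] ; pick H1
  add 215.145.0.0/16 -> H0 at depth 16
  Q 164.0.15.166: descend 10100100 ; hops seen [H1,H1] ; pick H1
  add 215.145.101.0/24 -> H3 at depth 24
  add 215.145.96.0/20 -> H1 at depth 20
  Q 215.145.98.184: descend 110101111001000101100 ; hops seen [H1,H0,H1] ; pick H1
  add 0.0.0.0/0 -> H0 at depth 0
  add 164.240.0.0/12 -> H1 at depth 12
  Q 215.145.96.0: descend 110101111001000101100 ; hops seen [H0,H0,H1] ; pick H1
  - 215.145.96.0/20 clear@20
  Q 215.145.101.1: descend 110101111001000101100101 ; hops seen [H0,H0,H3] ; pick H3
  add 215.144.0.0/12 -> H0 at depth 12
  Q 215.145.101.1: descend 110101111001000101100101 ; hops seen [H0,H0,H0,H3] ; pick H3
  Q 215.145.0.106: descend 11010111100100010 ; hops seen [H0,H0,H0] ; pick H0
  Q 164.6.60.239: descend 10100100 ; hops seen [H0,H1] ; pick H1
  - 164.240.0.0/12 clear@12
  add 164.241.102.0/24 -> H0 at depth 24
  Q 114.20.210.153: descend ε ; hops seen [H0] ; pick H0
  Q 91.123.121.75: descend ε ; hops seen [H0] ; pick H0
  - 215.145.0.0/16 clear@16

== LOOKUPS ==
["H1","H1","H1","H1","H3","H3","H0","H1","H0","H0"]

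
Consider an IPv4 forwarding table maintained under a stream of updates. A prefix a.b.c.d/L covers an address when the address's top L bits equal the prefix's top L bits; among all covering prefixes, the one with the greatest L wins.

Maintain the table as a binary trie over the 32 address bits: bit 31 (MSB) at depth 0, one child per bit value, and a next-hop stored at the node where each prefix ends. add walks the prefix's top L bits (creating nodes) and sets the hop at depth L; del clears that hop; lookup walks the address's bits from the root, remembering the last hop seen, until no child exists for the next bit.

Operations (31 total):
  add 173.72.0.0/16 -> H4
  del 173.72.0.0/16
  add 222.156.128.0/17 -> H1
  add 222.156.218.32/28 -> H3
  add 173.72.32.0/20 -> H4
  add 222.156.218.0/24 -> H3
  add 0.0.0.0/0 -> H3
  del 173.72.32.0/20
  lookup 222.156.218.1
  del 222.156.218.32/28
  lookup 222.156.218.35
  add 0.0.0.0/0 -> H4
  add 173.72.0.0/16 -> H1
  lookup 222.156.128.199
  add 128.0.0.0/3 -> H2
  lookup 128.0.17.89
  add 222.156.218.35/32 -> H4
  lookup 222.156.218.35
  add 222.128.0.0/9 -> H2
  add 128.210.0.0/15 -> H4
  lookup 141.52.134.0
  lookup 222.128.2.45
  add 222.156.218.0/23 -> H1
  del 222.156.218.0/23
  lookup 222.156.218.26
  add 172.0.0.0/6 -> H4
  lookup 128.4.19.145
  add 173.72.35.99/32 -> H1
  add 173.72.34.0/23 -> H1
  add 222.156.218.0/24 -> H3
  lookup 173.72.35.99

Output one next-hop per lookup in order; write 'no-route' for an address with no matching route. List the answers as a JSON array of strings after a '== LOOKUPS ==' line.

Apply in order:
  add 173.72.0.0/16 -> H4 at depth 16
  - 173.72.0.0/16 clear@16
  add 222.156.128.0/17 -> H1 at depth 17
  add 222.156.218.32/28 -> H3 at depth 28
  add 173.72.32.0/20 -> H4 at depth 20
  add 222.156.218.0/24 -> H3 at depth 24
  add 0.0.0.0/0 -> H3 at depth 0
  - 173.72.32.0/20 clear@20
  Q 222.156.218.1: descend 11011110100111001101101000 ; hops seen [H3,H1,H3] ; pick H3
  - 222.156.218.32/28 clear@28
  Q 222.156.218.35: descend 1101111010011100110110100010 ; hops seen [H3,H1,H3] ; pick H3
  add 0.0.0.0/0 -> H4 at depth 0
  add 173.72.0.0/16 -> H1 at depth 16
  Q 222.156.128.199: descend 11011110100111001 ; hops seen [H4,H1] ; pick H1
  add 128.0.0.0/3 -> H2 at depth 3
  Q 128.0.17.89: descend 100 ; hops seen [H4,H2] ; pick H2
  add 222.156.218.35/32 -> H4 at depth 32
  Q 222.156.218.35: descend 11011110100111001101101000100011 ; hops seen [H4,H1,H3,H4] ; pick H4
  add 222.128.0.0/9 -> H2 at depth 9
  add 128.210.0.0/15 -> H4 at depth 15
  Q 141.52.134.0: descend 1000 ; hops seen [H4,H2] ; pick H2
  Q 222.128.2.45: descend 11011110100 ; hops seen [H4,H2] ; pick H2
  add 222.156.218.0/23 -> H1 at depth 23
  - 222.156.218.0/23 clear@23
  Q 222.156.218.26: descend 11011110100111001101101000 ; hops seen [H4,H2,H1,H3] ; pick H3
  add 172.0.0.0/6 -> H4 at depth 6
  Q 128.4.19.145: descend 10000000 ; hops seen [H4,H2] ; pick H2
  add 173.72.35.99/32 -> H1 at depth 32
  add 173.72.34.0/23 -> H1 at depth 23
  add 222.156.218.0/24 -> H3 at depth 24
  Q 173.72.35.99: descend 10101101010010000010001101100011 ; hops seen [H4,H4,H1,H1,H1] ; pick H1

== LOOKUPS ==
["H3","H3","H1","H2","H4","H2","H2","H3","H2","H1"]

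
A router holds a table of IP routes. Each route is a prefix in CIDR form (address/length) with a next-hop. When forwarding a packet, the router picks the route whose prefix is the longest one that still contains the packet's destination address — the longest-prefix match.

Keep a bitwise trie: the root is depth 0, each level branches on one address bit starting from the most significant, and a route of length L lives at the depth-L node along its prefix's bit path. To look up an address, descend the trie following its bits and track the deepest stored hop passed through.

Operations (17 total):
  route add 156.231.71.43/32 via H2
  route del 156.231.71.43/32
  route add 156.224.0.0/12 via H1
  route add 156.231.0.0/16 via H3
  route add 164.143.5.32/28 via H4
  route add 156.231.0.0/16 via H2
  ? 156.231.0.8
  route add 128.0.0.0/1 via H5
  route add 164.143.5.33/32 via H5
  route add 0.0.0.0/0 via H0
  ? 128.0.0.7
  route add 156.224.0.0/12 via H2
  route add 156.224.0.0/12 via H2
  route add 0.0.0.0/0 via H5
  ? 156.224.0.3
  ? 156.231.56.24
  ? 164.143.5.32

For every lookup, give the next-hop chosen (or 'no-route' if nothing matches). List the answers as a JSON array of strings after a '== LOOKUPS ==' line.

Trace:
  + 156.231.71.43/32 (H2) depth=32
  del 156.231.71.43/32 (clear depth 32)
  + 156.224.0.0/12 (H1) depth=12
  + 156.231.0.0/16 (H3) depth=16
  + 164.143.5.32/28 (H4) depth=28
  + 156.231.0.0/16 (H2) depth=16
  ? 156.231.0.8  path d0:-→d1:-→d2:-→d3:-→d4:-→d5:-→d6:-→d7:-→d8:-→d9:-→d10:-→d11:-→d12:H1→d13:-→d14:-→d15:-→d16:H2→d17:-  best=H2
  + 128.0.0.0/1 (H5) depth=1
  + 164.143.5.33/32 (H5) depth=32
  + 0.0.0.0/0 (H0) depth=0
  ? 128.0.0.7  path d0:H0→d1:H5→d2:-→d3:-  best=H5
  + 156.224.0.0/12 (H2) depth=12
  + 156.224.0.0/12 (H2) depth=12
  + 0.0.0.0/0 (H5) depth=0
  ? 156.224.0.3  path d0:H5→d1:H5→d2:-→d3:-→d4:-→d5:-→d6:-→d7:-→d8:-→d9:-→d10:-→d11:-→d12:H2→d13:-  best=H2
  ? 156.231.56.24  path d0:H5→d1:H5→d2:-→d3:-→d4:-→d5:-→d6:-→d7:-→d8:-→d9:-→d10:-→d11:-→d12:H2→d13:-→d14:-→d15:-→d16:H2→d17:-  best=H2
  ? 164.143.5.32  path d0:H5→d1:H5→d2:-→d3:-→d4:-→d5:-→d6:-→d7:-→d8:-→d9:-→d10:-→d11:-→d12:-→d13:-→d14:-→d15:-→d16:-→d17:-→d18:-→d19:-→d20:-→d21:-→d22:-→d23:-→d24:-→d25:-→d26:-→d27:-→d28:H4→d29:-→d30:-→d31:-  best=H4

== LOOKUPS ==
["H2","H5","H2","H2","H4"]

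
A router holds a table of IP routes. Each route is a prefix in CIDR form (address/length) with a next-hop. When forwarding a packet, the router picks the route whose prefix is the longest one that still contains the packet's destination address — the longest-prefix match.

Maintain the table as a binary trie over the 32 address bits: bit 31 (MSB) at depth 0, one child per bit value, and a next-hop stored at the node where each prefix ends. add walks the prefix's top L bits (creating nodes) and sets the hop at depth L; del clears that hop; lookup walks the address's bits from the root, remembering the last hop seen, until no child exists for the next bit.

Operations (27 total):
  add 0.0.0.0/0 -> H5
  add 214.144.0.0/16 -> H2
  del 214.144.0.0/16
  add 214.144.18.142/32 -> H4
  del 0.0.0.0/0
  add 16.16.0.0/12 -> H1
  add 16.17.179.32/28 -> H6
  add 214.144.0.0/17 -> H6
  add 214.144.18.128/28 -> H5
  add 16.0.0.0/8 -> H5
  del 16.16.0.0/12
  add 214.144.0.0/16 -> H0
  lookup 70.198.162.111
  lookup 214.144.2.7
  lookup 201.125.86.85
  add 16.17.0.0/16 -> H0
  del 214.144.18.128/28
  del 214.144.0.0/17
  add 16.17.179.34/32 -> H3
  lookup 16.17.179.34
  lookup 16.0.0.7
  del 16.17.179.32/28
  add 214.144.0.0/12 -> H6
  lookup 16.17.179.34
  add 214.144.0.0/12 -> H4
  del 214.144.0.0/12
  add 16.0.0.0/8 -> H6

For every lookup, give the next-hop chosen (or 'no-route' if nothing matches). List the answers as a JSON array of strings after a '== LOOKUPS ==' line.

Trace:
  + 0.0.0.0/0 (H5) depth=0
  + 214.144.0.0/16 (H2) depth=16
  del 214.144.0.0/16 (clear depth 16)
  + 214.144.18.142/32 (H4) depth=32
  del 0.0.0.0/0 (clear depth 0)
  + 16.16.0.0/12 (H1) depth=12
  + 16.17.179.32/28 (H6) depth=28
  + 214.144.0.0/17 (H6) depth=17
  + 214.144.18.128/28 (H5) depth=28
  + 16.0.0.0/8 (H5) depth=8
  del 16.16.0.0/12 (clear depth 12)
  + 214.144.0.0/16 (H0) depth=16
  Q 70.198.162.111: descend 0 ; hops seen [∅] ; pick no-route
  Q 214.144.2.7: descend 1101011010010000000 ; hops seen [H0,H6] ; pick H6
  Q 201.125.86.85: descend 110 ; hops seen [∅] ; pick no-route
  + 16.17.0.0/16 (H0) depth=16
  del 214.144.18.128/28 (clear depth 28)
  del 214.144.0.0/17 (clear depth 17)
  + 16.17.179.34/32 (H3) depth=32
  Q 16.17.179.34: descend 00010000000100011011001100100010 ; hops seen [H5,H0,H6,H3] ; pick H3
  Q 16.0.0.7: descend 00010000000 ; hops seen [H5] ; pick H5
  del 16.17.179.32/28 (clear depth 28)
  + 214.144.0.0/12 (H6) depth=12
  Q 16.17.179.34: descend 00010000000100011011001100100010 ; hops seen [H5,H0,H3] ; pick H3
  + 214.144.0.0/12 (H4) depth=12
  del 214.144.0.0/12 (clear depth 12)
  + 16.0.0.0/8 (H6) depth=8

== LOOKUPS ==
["no-route","H6","no-route","H3","H5","H3"]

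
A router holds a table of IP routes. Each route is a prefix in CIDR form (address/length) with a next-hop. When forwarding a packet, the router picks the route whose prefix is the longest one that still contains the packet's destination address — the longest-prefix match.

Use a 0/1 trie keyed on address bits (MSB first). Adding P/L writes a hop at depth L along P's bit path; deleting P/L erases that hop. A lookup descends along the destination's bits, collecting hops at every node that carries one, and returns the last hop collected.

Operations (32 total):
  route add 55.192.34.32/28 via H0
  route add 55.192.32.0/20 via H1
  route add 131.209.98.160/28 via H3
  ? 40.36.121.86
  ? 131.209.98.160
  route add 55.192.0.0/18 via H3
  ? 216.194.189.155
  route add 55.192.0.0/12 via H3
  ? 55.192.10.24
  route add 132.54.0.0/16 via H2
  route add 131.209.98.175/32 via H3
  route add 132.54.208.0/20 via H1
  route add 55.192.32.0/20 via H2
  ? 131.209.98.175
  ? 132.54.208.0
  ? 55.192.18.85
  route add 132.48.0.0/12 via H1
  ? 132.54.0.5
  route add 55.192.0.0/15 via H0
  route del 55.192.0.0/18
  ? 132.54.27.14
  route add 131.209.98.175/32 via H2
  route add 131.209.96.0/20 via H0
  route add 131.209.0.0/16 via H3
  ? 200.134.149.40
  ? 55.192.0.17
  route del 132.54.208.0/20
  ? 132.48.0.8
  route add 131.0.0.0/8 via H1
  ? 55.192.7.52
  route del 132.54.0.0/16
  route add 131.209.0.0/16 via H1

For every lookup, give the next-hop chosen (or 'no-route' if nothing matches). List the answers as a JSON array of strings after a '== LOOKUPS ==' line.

Apply in order:
  add 55.192.34.32/28 -> H0 at depth 28
  add 55.192.32.0/20 -> H1 at depth 20
  add 131.209.98.160/28 -> H3 at depth 28
  Q 40.36.121.86: descend 001 ; hops seen [∅] ; pick no-route
  Q 131.209.98.160: descend 1000001111010001011000101010 ; hops seen [H3] ; pick H3
  add 55.192.0.0/18 -> H3 at depth 18
  Q 216.194.189.155: descend 1 ; hops seen [∅] ; pick no-route
  add 55.192.0.0/12 -> H3 at depth 12
  Q 55.192.10.24: descend 001101111100000000 ; hops seen [H3,H3] ; pick H3
  add 132.54.0.0/16 -> H2 at depth 16
  add 131.209.98.175/32 -> H3 at depth 32
  add 132.54.208.0/20 -> H1 at depth 20
  add 55.192.32.0/20 -> H2 at depth 20
  Q 131.209.98.175: descend 10000011110100010110001010101111 ; hops seen [H3,H3] ; pick H3
  Q 132.54.208.0: descend 10000100001101101101 ; hops seen [H2,H1] ; pick H1
  Q 55.192.18.85: descend 001101111100000000 ; hops seen [H3,H3] ; pick H3
  add 132.48.0.0/12 -> H1 at depth 12
  Q 132.54.0.5: descend 1000010000110110 ; hops seen [H1,H2] ; pick H2
  add 55.192.0.0/15 -> H0 at depth 15
  del 55.192.0.0/18 (clear depth 18)
  Q 132.54.27.14: descend 1000010000110110 ; hops seen [H1,H2] ; pick H2
  add 131.209.98.175/32 -> H2 at depth 32
  add 131.209.96.0/20 -> H0 at depth 20
  add 131.209.0.0/16 -> H3 at depth 16
  Q 200.134.149.40: descend 1 ; hops seen [∅] ; pick no-route
  Q 55.192.0.17: descend 001101111100000000 ; hops seen [H3,H0] ; pick H0
  del 132.54.208.0/20 (clear depth 20)
  Q 132.48.0.8: descend 1000010000110 ; hops seen [H1] ; pick H1
  add 131.0.0.0/8 -> H1 at depth 8
  Q 55.192.7.52: descend 001101111100000000 ; hops seen [H3,H0] ; pick H0
  del 132.54.0.0/16 (clear depth 16)
  add 131.209.0.0/16 -> H1 at depth 16

== LOOKUPS ==
["no-route","H3","no-route","H3","H3","H1","H3","H2","H2","no-route","H0","H1","H0"]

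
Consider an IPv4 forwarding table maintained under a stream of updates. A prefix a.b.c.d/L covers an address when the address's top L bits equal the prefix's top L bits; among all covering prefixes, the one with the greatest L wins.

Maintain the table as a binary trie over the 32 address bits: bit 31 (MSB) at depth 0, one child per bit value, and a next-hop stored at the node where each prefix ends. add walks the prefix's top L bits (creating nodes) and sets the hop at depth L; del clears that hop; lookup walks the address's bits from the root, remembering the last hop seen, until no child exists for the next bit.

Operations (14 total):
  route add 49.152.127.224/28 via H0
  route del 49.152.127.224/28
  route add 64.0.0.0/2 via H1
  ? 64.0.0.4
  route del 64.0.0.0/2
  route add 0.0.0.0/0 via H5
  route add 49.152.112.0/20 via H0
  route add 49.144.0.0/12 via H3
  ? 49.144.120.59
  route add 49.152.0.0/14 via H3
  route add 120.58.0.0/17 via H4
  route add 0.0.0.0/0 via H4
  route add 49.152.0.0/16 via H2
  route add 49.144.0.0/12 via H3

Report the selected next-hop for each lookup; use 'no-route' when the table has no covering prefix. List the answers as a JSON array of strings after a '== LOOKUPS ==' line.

Trace:
  + 49.152.127.224/28 (H0) depth=28
  del 49.152.127.224/28 (clear depth 28)
  + 64.0.0.0/2 (H1) depth=2
  Q 64.0.0.4: descend 01 ; hops seen [H1] ; pick H1
  del 64.0.0.0/2 (clear depth 2)
  + 0.0.0.0/0 (H5) depth=0
  + 49.152.112.0/20 (H0) depth=20
  + 49.144.0.0/12 (H3) depth=12
  Q 49.144.120.59: descend 001100011001 ; hops seen [H5,H3] ; pick H3
  + 49.152.0.0/14 (H3) depth=14
  + 120.58.0.0/17 (H4) depth=17
  + 0.0.0.0/0 (H4) depth=0
  + 49.152.0.0/16 (H2) depth=16
  + 49.144.0.0/12 (H3) depth=12

== LOOKUPS ==
["H1","H3"]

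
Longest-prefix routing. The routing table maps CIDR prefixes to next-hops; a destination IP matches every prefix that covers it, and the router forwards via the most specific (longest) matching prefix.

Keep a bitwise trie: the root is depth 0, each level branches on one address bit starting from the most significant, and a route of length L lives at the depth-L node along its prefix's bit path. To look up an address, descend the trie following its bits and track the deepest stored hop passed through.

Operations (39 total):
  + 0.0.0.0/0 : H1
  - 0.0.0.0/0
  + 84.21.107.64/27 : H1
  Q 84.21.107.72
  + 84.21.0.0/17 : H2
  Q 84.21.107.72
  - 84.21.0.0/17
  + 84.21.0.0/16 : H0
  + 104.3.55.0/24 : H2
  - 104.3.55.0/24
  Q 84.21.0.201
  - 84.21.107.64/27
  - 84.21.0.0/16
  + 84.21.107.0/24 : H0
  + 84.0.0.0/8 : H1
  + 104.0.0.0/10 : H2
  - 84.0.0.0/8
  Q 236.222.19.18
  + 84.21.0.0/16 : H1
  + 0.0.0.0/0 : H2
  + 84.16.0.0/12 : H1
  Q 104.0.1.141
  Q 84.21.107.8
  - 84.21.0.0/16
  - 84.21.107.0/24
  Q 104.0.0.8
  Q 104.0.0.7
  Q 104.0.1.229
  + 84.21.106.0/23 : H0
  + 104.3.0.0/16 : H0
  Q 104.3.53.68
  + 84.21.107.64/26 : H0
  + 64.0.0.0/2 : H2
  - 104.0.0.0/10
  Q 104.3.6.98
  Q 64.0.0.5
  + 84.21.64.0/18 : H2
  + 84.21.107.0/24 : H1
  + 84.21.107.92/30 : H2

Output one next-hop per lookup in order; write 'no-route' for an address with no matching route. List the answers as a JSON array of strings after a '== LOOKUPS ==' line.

Trace:
  add 0.0.0.0/0 -> H1 at depth 0
  del 0.0.0.0/0 (clear depth 0)
  add 84.21.107.64/27 -> H1 at depth 27
  Q 84.21.107.72: descend 010101000001010101101011010 ; hops seen [H1] ; pick H1
  add 84.21.0.0/17 -> H2 at depth 17
  Q 84.21.107.72: descend 010101000001010101101011010 ; hops seen [H2,H1] ; pick H1
  del 84.21.0.0/17 (clear depth 17)
  add 84.21.0.0/16 -> H0 at depth 16
  add 104.3.55.0/24 -> H2 at depth 24
  del 104.3.55.0/24 (clear depth 24)
  Q 84.21.0.201: descend 01010100000101010 ; hops seen [H0] ; pick H0
  del 84.21.107.64/27 (clear depth 27)
  del 84.21.0.0/16 (clear depth 16)
  add 84.21.107.0/24 -> H0 at depth 24
  add 84.0.0.0/8 -> H1 at depth 8
  add 104.0.0.0/10 -> H2 at depth 10
  del 84.0.0.0/8 (clear depth 8)
  Q 236.222.19.18: descend ε ; hops seen [∅] ; pick no-route
  add 84.21.0.0/16 -> H1 at depth 16
  add 0.0.0.0/0 -> H2 at depth 0
  add 84.16.0.0/12 -> H1 at depth 12
  Q 104.0.1.141: descend 01101000000000 ; hops seen [H2,H2] ; pick H2
  Q 84.21.107.8: descend 0101010000010101011010110 ; hops seen [H2,H1,H1,H0] ; pick H0
  del 84.21.0.0/16 (clear depth 16)
  del 84.21.107.0/24 (clear depth 24)
  Q 104.0.0.8: descend 01101000000000 ; hops seen [H2,H2] ; pick H2
  Q 104.0.0.7: descend 01101000000000 ; hops seen [H2,H2] ; pick H2
  Q 104.0.1.229: descend 01101000000000 ; hops seen [H2,H2] ; pick H2
  add 84.21.106.0/23 -> H0 at depth 23
  add 104.3.0.0/16 -> H0 at depth 16
  Q 104.3.53.68: descend 0110100000000011001101 ; hops seen [H2,H2,H0] ; pick H0
  add 84.21.107.64/26 -> H0 at depth 26
  add 64.0.0.0/2 -> H2 at depth 2
  del 104.0.0.0/10 (clear depth 10)
  Q 104.3.6.98: descend 011010000000001100 ; hops seen [H2,H2,H0] ; pick H0
  Q 64.0.0.5: descend 010 ; hops seen [H2,H2] ; pick H2
  add 84.21.64.0/18 -> H2 at depth 18
  add 84.21.107.0/24 -> H1 at depth 24
  add 84.21.107.92/30 -> H2 at depth 30

== LOOKUPS ==
["H1","H1","H0","no-route","H2","H0","H2","H2","H2","H0","H0","H2"]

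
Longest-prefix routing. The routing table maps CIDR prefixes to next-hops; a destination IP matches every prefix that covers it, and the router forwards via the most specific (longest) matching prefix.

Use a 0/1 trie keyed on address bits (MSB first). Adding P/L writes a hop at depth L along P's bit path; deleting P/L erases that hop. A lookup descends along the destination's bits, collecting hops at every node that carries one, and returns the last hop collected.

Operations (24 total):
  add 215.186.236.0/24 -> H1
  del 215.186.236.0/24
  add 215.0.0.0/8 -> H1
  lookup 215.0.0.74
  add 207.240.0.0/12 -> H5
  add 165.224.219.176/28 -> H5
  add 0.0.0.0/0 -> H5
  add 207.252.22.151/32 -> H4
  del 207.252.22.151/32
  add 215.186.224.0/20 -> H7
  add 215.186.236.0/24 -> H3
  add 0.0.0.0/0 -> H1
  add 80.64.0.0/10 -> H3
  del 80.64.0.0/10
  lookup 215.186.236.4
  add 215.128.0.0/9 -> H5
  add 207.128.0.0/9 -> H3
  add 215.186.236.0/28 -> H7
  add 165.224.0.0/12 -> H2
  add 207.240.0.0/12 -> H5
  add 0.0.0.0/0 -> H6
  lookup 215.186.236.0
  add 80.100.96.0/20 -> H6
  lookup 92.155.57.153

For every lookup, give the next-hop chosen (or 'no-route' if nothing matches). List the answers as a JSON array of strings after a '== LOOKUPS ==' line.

Apply in order:
  add 215.186.236.0/24 -> H1 at depth 24
  del 215.186.236.0/24 (clear depth 24)
  add 215.0.0.0/8 -> H1 at depth 8
  lookup 215.0.0.74: bits 11010111 walk d0:-→d1:-→d2:-→d3:-→d4:-→d5:-→d6:-→d7:-→d8:H1 -> H1
  add 207.240.0.0/12 -> H5 at depth 12
  add 165.224.219.176/28 -> H5 at depth 28
  add 0.0.0.0/0 -> H5 at depth 0
  add 207.252.22.151/32 -> H4 at depth 32
  del 207.252.22.151/32 (clear depth 32)
  add 215.186.224.0/20 -> H7 at depth 20
  add 215.186.236.0/24 -> H3 at depth 24
  add 0.0.0.0/0 -> H1 at depth 0
  add 80.64.0.0/10 -> H3 at depth 10
  del 80.64.0.0/10 (clear depth 10)
  lookup 215.186.236.4: bits 110101111011101011101100 walk d0:H1→d1:-→d2:-→d3:-→d4:-→d5:-→d6:-→d7:-→d8:H1→d9:-→d10:-→d11:-→d12:-→d13:-→d14:-→d15:-→d16:-→d17:-→d18:-→d19:-→d20:H7→d21:-→d22:-→d23:-→d24:H3 -> H3
  add 215.128.0.0/9 -> H5 at depth 9
  add 207.128.0.0/9 -> H3 at depth 9
  add 215.186.236.0/28 -> H7 at depth 28
  add 165.224.0.0/12 -> H2 at depth 12
  add 207.240.0.0/12 -> H5 at depth 12
  add 0.0.0.0/0 -> H6 at depth 0
  lookup 215.186.236.0: bits 1101011110111010111011000000 walk d0:H6→d1:-→d2:-→d3:-→d4:-→d5:-→d6:-→d7:-→d8:H1→d9:H5→d10:-→d11:-→d12:-→d13:-→d14:-→d15:-→d16:-→d17:-→d18:-→d19:-→d20:H7→d21:-→d22:-→d23:-→d24:H3→d25:-→d26:-→d27:-→d28:H7 -> H7
  add 80.100.96.0/20 -> H6 at depth 20
  lookup 92.155.57.153: bits 0101 walk d0:H6→d1:-→d2:-→d3:-→d4:- -> H6

== LOOKUPS ==
["H1","H3","H7","H6"]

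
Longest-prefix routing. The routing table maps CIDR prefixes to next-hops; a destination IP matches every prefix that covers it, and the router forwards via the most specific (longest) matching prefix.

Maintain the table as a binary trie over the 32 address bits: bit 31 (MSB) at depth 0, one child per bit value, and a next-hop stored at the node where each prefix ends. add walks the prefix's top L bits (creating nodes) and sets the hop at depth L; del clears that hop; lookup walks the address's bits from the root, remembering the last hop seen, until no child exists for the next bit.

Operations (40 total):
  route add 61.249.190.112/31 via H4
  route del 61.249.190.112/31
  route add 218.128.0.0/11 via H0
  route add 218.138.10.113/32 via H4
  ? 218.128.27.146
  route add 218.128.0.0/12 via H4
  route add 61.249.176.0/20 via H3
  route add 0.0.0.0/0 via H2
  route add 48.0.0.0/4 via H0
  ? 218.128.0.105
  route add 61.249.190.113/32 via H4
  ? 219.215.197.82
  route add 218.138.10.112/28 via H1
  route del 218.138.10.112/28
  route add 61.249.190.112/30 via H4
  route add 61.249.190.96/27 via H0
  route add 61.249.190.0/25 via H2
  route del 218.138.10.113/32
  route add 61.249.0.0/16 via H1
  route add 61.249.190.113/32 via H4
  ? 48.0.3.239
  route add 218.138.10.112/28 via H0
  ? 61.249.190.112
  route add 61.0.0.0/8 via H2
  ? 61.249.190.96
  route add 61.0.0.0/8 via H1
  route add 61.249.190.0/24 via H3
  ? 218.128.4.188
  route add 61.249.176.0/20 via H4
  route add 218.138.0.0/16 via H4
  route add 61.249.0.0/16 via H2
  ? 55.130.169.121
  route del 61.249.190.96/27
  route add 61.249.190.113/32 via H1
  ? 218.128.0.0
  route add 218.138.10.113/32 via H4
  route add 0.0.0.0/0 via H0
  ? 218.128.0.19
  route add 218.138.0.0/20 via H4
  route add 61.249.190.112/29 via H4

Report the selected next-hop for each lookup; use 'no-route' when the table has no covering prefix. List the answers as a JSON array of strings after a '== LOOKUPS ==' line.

Trace:
  add 61.249.190.112/31 -> H4 at depth 31
  - 61.249.190.112/31 clear@31
  add 218.128.0.0/11 -> H0 at depth 11
  add 218.138.10.113/32 -> H4 at depth 32
  lookup 218.128.27.146: bits 110110101000 walk d0:-→d1:-→d2:-→d3:-→d4:-→d5:-→d6:-→d7:-→d8:-→d9:-→d10:-→d11:H0→d12:- -> H0
  add 218.128.0.0/12 -> H4 at depth 12
  add 61.249.176.0/20 -> H3 at depth 20
  add 0.0.0.0/0 -> H2 at depth 0
  add 48.0.0.0/4 -> H0 at depth 4
  lookup 218.128.0.105: bits 110110101000 walk d0:H2→d1:-→d2:-→d3:-→d4:-→d5:-→d6:-→d7:-→d8:-→d9:-→d10:-→d11:H0→d12:H4 -> H4
  add 61.249.190.113/32 -> H4 at depth 32
  lookup 219.215.197.82: bits 1101101 walk d0:H2→d1:-→d2:-→d3:-→d4:-→d5:-→d6:-→d7:- -> H2
  add 218.138.10.112/28 -> H1 at depth 28
  - 218.138.10.112/28 clear@28
  add 61.249.190.112/30 -> H4 at depth 30
  add 61.249.190.96/27 -> H0 at depth 27
  add 61.249.190.0/25 -> H2 at depth 25
  - 218.138.10.113/32 clear@32
  add 61.249.0.0/16 -> H1 at depth 16
  add 61.249.190.113/32 -> H4 at depth 32
  lookup 48.0.3.239: bits 0011 walk d0:H2→d1:-→d2:-→d3:-→d4:H0 -> H0
  add 218.138.10.112/28 -> H0 at depth 28
  lookup 61.249.190.112: bits 0011110111111001101111100111000 walk d0:H2→d1:-→d2:-→d3:-→d4:H0→d5:-→d6:-→d7:-→d8:-→d9:-→d10:-→d11:-→d12:-→d13:-→d14:-→d15:-→d16:H1→d17:-→d18:-→d19:-→d20:H3→d21:-→d22:-→d23:-→d24:-→d25:H2→d26:-→d27:H0→d28:-→d29:-→d30:H4→d31:- -> H4
  add 61.0.0.0/8 -> H2 at depth 8
  lookup 61.249.190.96: bits 001111011111100110111110011 walk d0:H2→d1:-→d2:-→d3:-→d4:H0→d5:-→d6:-→d7:-→d8:H2→d9:-→d10:-→d11:-→d12:-→d13:-→d14:-→d15:-→d16:H1→d17:-→d18:-→d19:-→d20:H3→d21:-→d22:-→d23:-→d24:-→d25:H2→d26:-→d27:H0 -> H0
  add 61.0.0.0/8 -> H1 at depth 8
  add 61.249.190.0/24 -> H3 at depth 24
  lookup 218.128.4.188: bits 110110101000 walk d0:H2→d1:-→d2:-→d3:-→d4:-→d5:-→d6:-→d7:-→d8:-→d9:-→d10:-→d11:H0→d12:H4 -> H4
  add 61.249.176.0/20 -> H4 at depth 20
  add 218.138.0.0/16 -> H4 at depth 16
  add 61.249.0.0/16 -> H2 at depth 16
  lookup 55.130.169.121: bits 0011 walk d0:H2→d1:-→d2:-→d3:-→d4:H0 -> H0
  - 61.249.190.96/27 clear@27
  add 61.249.190.113/32 -> H1 at depth 32
  lookup 218.128.0.0: bits 110110101000 walk d0:H2→d1:-→d2:-→d3:-→d4:-→d5:-→d6:-→d7:-→d8:-→d9:-→d10:-→d11:H0→d12:H4 -> H4
  add 218.138.10.113/32 -> H4 at depth 32
  add 0.0.0.0/0 -> H0 at depth 0
  lookup 218.128.0.19: bits 110110101000 walk d0:H0→d1:-→d2:-→d3:-→d4:-→d5:-→d6:-→d7:-→d8:-→d9:-→d10:-→d11:H0→d12:H4 -> H4
  add 218.138.0.0/20 -> H4 at depth 20
  add 61.249.190.112/29 -> H4 at depth 29

== LOOKUPS ==
["H0","H4","H2","H0","H4","H0","H4","H0","H4","H4"]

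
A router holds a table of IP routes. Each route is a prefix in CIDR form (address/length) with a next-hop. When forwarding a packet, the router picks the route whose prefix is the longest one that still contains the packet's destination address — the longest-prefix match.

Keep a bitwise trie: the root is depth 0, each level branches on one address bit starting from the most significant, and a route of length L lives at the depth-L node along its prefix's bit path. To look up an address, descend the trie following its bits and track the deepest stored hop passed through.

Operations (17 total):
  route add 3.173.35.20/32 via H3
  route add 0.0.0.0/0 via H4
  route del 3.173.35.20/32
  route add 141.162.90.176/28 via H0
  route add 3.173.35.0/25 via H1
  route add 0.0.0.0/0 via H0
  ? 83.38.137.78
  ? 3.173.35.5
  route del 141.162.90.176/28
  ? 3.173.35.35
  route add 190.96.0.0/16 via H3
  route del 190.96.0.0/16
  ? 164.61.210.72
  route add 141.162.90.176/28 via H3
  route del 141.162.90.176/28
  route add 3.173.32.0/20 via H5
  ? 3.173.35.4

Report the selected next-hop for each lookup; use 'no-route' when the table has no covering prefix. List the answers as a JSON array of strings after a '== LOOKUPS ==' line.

Apply in order:
  + 3.173.35.20/32 (H3) depth=32
  + 0.0.0.0/0 (H4) depth=0
  del 3.173.35.20/32 (clear depth 32)
  + 141.162.90.176/28 (H0) depth=28
  + 3.173.35.0/25 (H1) depth=25
  + 0.0.0.0/0 (H0) depth=0
  lookup 83.38.137.78: bits 0 walk d0:H0→d1:- -> H0
  lookup 3.173.35.5: bits 000000111010110100100011000 walk d0:H0→d1:-→d2:-→d3:-→d4:-→d5:-→d6:-→d7:-→d8:-→d9:-→d10:-→d11:-→d12:-→d13:-→d14:-→d15:-→d16:-→d17:-→d18:-→d19:-→d20:-→d21:-→d22:-→d23:-→d24:-→d25:H1→d26:-→d27:- -> H1
  del 141.162.90.176/28 (clear depth 28)
  lookup 3.173.35.35: bits 00000011101011010010001100 walk d0:H0→d1:-→d2:-→d3:-→d4:-→d5:-→d6:-→d7:-→d8:-→d9:-→d10:-→d11:-→d12:-→d13:-→d14:-→d15:-→d16:-→d17:-→d18:-→d19:-→d20:-→d21:-→d22:-→d23:-→d24:-→d25:H1→d26:- -> H1
  + 190.96.0.0/16 (H3) depth=16
  del 190.96.0.0/16 (clear depth 16)
  lookup 164.61.210.72: bits 101 walk d0:H0→d1:-→d2:-→d3:- -> H0
  + 141.162.90.176/28 (H3) depth=28
  del 141.162.90.176/28 (clear depth 28)
  + 3.173.32.0/20 (H5) depth=20
  lookup 3.173.35.4: bits 000000111010110100100011000 walk d0:H0→d1:-→d2:-→d3:-→d4:-→d5:-→d6:-→d7:-→d8:-→d9:-→d10:-→d11:-→d12:-→d13:-→d14:-→d15:-→d16:-→d17:-→d18:-→d19:-→d20:H5→d21:-→d22:-→d23:-→d24:-→d25:H1→d26:-→d27:- -> H1

== LOOKUPS ==
["H0","H1","H1","H0","H1"]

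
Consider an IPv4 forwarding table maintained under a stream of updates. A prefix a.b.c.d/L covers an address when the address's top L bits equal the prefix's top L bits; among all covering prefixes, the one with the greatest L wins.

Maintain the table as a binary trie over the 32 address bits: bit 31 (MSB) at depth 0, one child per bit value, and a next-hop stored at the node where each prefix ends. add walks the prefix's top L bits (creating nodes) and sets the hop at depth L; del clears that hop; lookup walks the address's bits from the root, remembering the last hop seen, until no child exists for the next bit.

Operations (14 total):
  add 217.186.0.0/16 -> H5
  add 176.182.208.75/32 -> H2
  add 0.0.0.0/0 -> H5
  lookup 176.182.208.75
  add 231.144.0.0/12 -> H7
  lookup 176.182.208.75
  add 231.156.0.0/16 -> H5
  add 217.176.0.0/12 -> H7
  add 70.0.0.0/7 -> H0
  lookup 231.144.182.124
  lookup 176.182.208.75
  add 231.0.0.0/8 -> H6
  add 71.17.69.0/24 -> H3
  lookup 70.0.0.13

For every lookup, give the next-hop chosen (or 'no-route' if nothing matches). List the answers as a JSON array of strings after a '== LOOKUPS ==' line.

Trace:
  + 217.186.0.0/16 (H5) depth=16
  + 176.182.208.75/32 (H2) depth=32
  + 0.0.0.0/0 (H5) depth=0
  Q 176.182.208.75: descend 10110000101101101101000001001011 ; hops seen [H5,H2] ; pick H2
  + 231.144.0.0/12 (H7) depth=12
  Q 176.182.208.75: descend 10110000101101101101000001001011 ; hops seen [H5,H2] ; pick H2
  + 231.156.0.0/16 (H5) depth=16
  + 217.176.0.0/12 (H7) depth=12
  + 70.0.0.0/7 (H0) depth=7
  Q 231.144.182.124: descend 111001111001 ; hops seen [H5,H7] ; pick H7
  Q 176.182.208.75: descend 10110000101101101101000001001011 ; hops seen [H5,H2] ; pick H2
  + 231.0.0.0/8 (H6) depth=8
  + 71.17.69.0/24 (H3) depth=24
  Q 70.0.0.13: descend 0100011 ; hops seen [H5,H0] ; pick H0

== LOOKUPS ==
["H2","H2","H7","H2","H0"]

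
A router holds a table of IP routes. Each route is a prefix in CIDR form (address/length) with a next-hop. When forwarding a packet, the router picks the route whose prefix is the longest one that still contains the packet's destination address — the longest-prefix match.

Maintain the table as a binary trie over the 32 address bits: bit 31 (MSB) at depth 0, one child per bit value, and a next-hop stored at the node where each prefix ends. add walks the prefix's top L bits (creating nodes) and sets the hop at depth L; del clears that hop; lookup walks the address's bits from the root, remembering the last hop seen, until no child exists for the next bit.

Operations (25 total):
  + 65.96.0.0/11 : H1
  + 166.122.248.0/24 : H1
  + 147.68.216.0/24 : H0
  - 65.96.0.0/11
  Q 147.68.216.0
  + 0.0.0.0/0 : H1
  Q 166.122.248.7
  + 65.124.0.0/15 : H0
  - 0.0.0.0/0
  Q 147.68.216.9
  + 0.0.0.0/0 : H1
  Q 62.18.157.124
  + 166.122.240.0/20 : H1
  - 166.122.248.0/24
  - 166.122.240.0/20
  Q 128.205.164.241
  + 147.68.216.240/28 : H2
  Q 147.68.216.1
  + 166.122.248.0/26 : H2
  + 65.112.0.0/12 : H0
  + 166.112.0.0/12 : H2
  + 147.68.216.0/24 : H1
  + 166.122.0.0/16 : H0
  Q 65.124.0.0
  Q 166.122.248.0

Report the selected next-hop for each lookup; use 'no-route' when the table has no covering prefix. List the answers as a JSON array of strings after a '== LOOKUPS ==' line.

Apply in order:
  add 65.96.0.0/11 -> H1 at depth 11
  add 166.122.248.0/24 -> H1 at depth 24
  add 147.68.216.0/24 -> H0 at depth 24
  - 65.96.0.0/11 clear@11
  ? 147.68.216.0  path d0:-→d1:-→d2:-→d3:-→d4:-→d5:-→d6:-→d7:-→d8:-→d9:-→d10:-→d11:-→d12:-→d13:-→d14:-→d15:-→d16:-→d17:-→d18:-→d19:-→d20:-→d21:-→d22:-→d23:-→d24:H0  best=H0
  add 0.0.0.0/0 -> H1 at depth 0
  ? 166.122.248.7  path d0:H1→d1:-→d2:-→d3:-→d4:-→d5:-→d6:-→d7:-→d8:-→d9:-→d10:-→d11:-→d12:-→d13:-→d14:-→d15:-→d16:-→d17:-→d18:-→d19:-→d20:-→d21:-→d22:-→d23:-→d24:H1  best=H1
  add 65.124.0.0/15 -> H0 at depth 15
  - 0.0.0.0/0 clear@0
  ? 147.68.216.9  path d0:-→d1:-→d2:-→d3:-→d4:-→d5:-→d6:-→d7:-→d8:-→d9:-→d10:-→d11:-→d12:-→d13:-→d14:-→d15:-→d16:-→d17:-→d18:-→d19:-→d20:-→d21:-→d22:-→d23:-→d24:H0  best=H0
  add 0.0.0.0/0 -> H1 at depth 0
  ? 62.18.157.124  path d0:H1→d1:-  best=H1
  add 166.122.240.0/20 -> H1 at depth 20
  - 166.122.248.0/24 clear@24
  - 166.122.240.0/20 clear@20
  ? 128.205.164.241  path d0:H1→d1:-→d2:-→d3:-  best=H1
  add 147.68.216.240/28 -> H2 at depth 28
  ? 147.68.216.1  path d0:H1→d1:-→d2:-→d3:-→d4:-→d5:-→d6:-→d7:-→d8:-→d9:-→d10:-→d11:-→d12:-→d13:-→d14:-→d15:-→d16:-→d17:-→d18:-→d19:-→d20:-→d21:-→d22:-→d23:-→d24:H0  best=H0
  add 166.122.248.0/26 -> H2 at depth 26
  add 65.112.0.0/12 -> H0 at depth 12
  add 166.112.0.0/12 -> H2 at depth 12
  add 147.68.216.0/24 -> H1 at depth 24
  add 166.122.0.0/16 -> H0 at depth 16
  ? 65.124.0.0  path d0:H1→d1:-→d2:-→d3:-→d4:-→d5:-→d6:-→d7:-→d8:-→d9:-→d10:-→d11:-→d12:H0→d13:-→d14:-→d15:H0  best=H0
  ? 166.122.248.0  path d0:H1→d1:-→d2:-→d3:-→d4:-→d5:-→d6:-→d7:-→d8:-→d9:-→d10:-→d11:-→d12:H2→d13:-→d14:-→d15:-→d16:H0→d17:-→d18:-→d19:-→d20:-→d21:-→d22:-→d23:-→d24:-→d25:-→d26:H2  best=H2

== LOOKUPS ==
["H0","H1","H0","H1","H1","H0","H0","H2"]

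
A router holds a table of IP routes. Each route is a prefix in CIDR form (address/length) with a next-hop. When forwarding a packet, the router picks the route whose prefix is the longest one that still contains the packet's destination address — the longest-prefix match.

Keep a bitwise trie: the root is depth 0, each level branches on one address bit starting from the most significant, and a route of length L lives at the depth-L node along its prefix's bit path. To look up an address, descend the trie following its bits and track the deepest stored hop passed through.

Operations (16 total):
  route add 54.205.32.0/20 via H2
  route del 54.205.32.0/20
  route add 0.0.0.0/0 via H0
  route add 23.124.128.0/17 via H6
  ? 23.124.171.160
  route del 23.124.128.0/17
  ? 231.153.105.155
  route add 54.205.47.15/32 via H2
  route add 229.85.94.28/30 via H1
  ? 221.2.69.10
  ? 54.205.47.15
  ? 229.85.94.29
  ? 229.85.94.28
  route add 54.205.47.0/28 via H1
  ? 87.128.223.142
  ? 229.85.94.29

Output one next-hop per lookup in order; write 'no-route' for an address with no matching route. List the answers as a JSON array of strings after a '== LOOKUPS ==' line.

Process each operation:
  add 54.205.32.0/20 -> H2 at depth 20
  del 54.205.32.0/20 (clear depth 20)
  add 0.0.0.0/0 -> H0 at depth 0
  add 23.124.128.0/17 -> H6 at depth 17
  lookup 23.124.171.160: bits 00010111011111001 walk d0:H0→d1:-→d2:-→d3:-→d4:-→d5:-→d6:-→d7:-→d8:-→d9:-→d10:-→d11:-→d12:-→d13:-→d14:-→d15:-→d16:-→d17:H6 -> H6
  del 23.124.128.0/17 (clear depth 17)
  lookup 231.153.105.155: bits ε walk d0:H0 -> H0
  add 54.205.47.15/32 -> H2 at depth 32
  add 229.85.94.28/30 -> H1 at depth 30
  lookup 221.2.69.10: bits 11 walk d0:H0→d1:-→d2:- -> H0
  lookup 54.205.47.15: bits 00110110110011010010111100001111 walk d0:H0→d1:-→d2:-→d3:-→d4:-→d5:-→d6:-→d7:-→d8:-→d9:-→d10:-→d11:-→d12:-→d13:-→d14:-→d15:-→d16:-→d17:-→d18:-→d19:-→d20:-→d21:-→d22:-→d23:-→d24:-→d25:-→d26:-→d27:-→d28:-→d29:-→d30:-→d31:-→d32:H2 -> H2
  lookup 229.85.94.29: bits 111001010101010101011110000111 walk d0:H0→d1:-→d2:-→d3:-→d4:-→d5:-→d6:-→d7:-→d8:-→d9:-→d10:-→d11:-→d12:-→d13:-→d14:-→d15:-→d16:-→d17:-→d18:-→d19:-→d20:-→d21:-→d22:-→d23:-→d24:-→d25:-→d26:-→d27:-→d28:-→d29:-→d30:H1 -> H1
  lookup 229.85.94.28: bits 111001010101010101011110000111 walk d0:H0→d1:-→d2:-→d3:-→d4:-→d5:-→d6:-→d7:-→d8:-→d9:-→d10:-→d11:-→d12:-→d13:-→d14:-→d15:-→d16:-→d17:-→d18:-→d19:-→d20:-→d21:-→d22:-→d23:-→d24:-→d25:-→d26:-→d27:-→d28:-→d29:-→d30:H1 -> H1
  add 54.205.47.0/28 -> H1 at depth 28
  lookup 87.128.223.142: bits 0 walk d0:H0→d1:- -> H0
  lookup 229.85.94.29: bits 111001010101010101011110000111 walk d0:H0→d1:-→d2:-→d3:-→d4:-→d5:-→d6:-→d7:-→d8:-→d9:-→d10:-→d11:-→d12:-→d13:-→d14:-→d15:-→d16:-→d17:-→d18:-→d19:-→d20:-→d21:-→d22:-→d23:-→d24:-→d25:-→d26:-→d27:-→d28:-→d29:-→d30:H1 -> H1

== LOOKUPS ==
["H6","H0","H0","H2","H1","H1","H0","H1"]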